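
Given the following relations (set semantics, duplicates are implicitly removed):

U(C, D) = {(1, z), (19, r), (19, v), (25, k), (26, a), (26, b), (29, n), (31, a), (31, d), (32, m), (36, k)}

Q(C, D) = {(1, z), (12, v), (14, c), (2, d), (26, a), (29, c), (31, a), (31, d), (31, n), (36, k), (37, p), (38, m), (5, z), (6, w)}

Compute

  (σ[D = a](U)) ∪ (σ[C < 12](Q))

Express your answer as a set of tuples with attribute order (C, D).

Selection D = a: {(26, a), (31, a)}
Selection C < 12: {(1, z), (2, d), (5, z), (6, w)}
Taking the union: {(1, z), (2, d), (26, a), (31, a), (5, z), (6, w)}

{(1, z), (2, d), (26, a), (31, a), (5, z), (6, w)}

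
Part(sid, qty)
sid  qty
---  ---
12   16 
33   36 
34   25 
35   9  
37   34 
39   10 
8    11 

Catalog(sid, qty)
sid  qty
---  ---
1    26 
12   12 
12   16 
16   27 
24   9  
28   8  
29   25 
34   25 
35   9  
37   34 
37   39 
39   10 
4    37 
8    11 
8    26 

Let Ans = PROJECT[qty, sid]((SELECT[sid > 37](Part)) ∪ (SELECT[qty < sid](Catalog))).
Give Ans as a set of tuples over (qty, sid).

Filtering on sid > 37 leaves {(39, 10)}.
Filtering on qty < sid leaves {(24, 9), (28, 8), (29, 25), (34, 25), (35, 9), (37, 34), (39, 10)}.
Set union of the two operands is {(24, 9), (28, 8), (29, 25), (34, 25), (35, 9), (37, 34), (39, 10)}.
Keep only column(s) qty, sid: {(10, 39), (25, 29), (25, 34), (34, 37), (8, 28), (9, 24), (9, 35)}

{(10, 39), (25, 29), (25, 34), (34, 37), (8, 28), (9, 24), (9, 35)}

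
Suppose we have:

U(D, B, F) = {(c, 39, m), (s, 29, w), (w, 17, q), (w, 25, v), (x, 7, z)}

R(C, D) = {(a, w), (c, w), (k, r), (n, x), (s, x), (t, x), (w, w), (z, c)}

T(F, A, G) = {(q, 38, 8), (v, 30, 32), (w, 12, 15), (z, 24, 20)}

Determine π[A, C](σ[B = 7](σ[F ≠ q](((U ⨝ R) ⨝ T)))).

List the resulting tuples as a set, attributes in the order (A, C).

U ⋈ R (natural join on D): {(c, 39, m, z), (w, 17, q, a), (w, 17, q, c), (w, 17, q, w), (w, 25, v, a), (w, 25, v, c), (w, 25, v, w), (x, 7, z, n), (x, 7, z, s), (x, 7, z, t)}
(U ⨝ R) ⋈ T (natural join on F): {(w, 17, q, a, 38, 8), (w, 17, q, c, 38, 8), (w, 17, q, w, 38, 8), (w, 25, v, a, 30, 32), (w, 25, v, c, 30, 32), (w, 25, v, w, 30, 32), (x, 7, z, n, 24, 20), (x, 7, z, s, 24, 20), (x, 7, z, t, 24, 20)}
σ[F ≠ q]: keep tuples satisfying F ≠ q → {(w, 25, v, a, 30, 32), (w, 25, v, c, 30, 32), (w, 25, v, w, 30, 32), (x, 7, z, n, 24, 20), (x, 7, z, s, 24, 20), (x, 7, z, t, 24, 20)}
σ[B = 7]: keep tuples satisfying B = 7 → {(x, 7, z, n, 24, 20), (x, 7, z, s, 24, 20), (x, 7, z, t, 24, 20)}
Projecting to A, C: {(24, n), (24, s), (24, t)}

{(24, n), (24, s), (24, t)}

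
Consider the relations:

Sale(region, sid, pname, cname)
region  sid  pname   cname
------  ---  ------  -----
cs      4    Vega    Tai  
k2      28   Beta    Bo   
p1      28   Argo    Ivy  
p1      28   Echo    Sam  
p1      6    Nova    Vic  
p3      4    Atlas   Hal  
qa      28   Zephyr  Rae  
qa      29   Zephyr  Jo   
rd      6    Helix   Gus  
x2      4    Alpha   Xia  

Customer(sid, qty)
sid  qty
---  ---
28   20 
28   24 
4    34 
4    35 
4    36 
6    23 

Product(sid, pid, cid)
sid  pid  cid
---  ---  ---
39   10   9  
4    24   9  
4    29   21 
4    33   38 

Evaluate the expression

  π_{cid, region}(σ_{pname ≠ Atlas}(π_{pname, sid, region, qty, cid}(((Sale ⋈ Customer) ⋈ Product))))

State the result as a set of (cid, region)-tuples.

Joining Sale and Customer on sid yields {(cs, 4, Vega, Tai, 34), (cs, 4, Vega, Tai, 35), (cs, 4, Vega, Tai, 36), (k2, 28, Beta, Bo, 20), (k2, 28, Beta, Bo, 24), (p1, 28, Argo, Ivy, 20), (p1, 28, Argo, Ivy, 24), (p1, 28, Echo, Sam, 20), (p1, 28, Echo, Sam, 24), (p1, 6, Nova, Vic, 23), (p3, 4, Atlas, Hal, 34), (p3, 4, Atlas, Hal, 35), (p3, 4, Atlas, Hal, 36), (qa, 28, Zephyr, Rae, 20), (qa, 28, Zephyr, Rae, 24), (rd, 6, Helix, Gus, 23), (x2, 4, Alpha, Xia, 34), (x2, 4, Alpha, Xia, 35), (x2, 4, Alpha, Xia, 36)}.
Joining (Sale ⋈ Customer) and Product on sid yields {(cs, 4, Vega, Tai, 34, 24, 9), (cs, 4, Vega, Tai, 34, 29, 21), (cs, 4, Vega, Tai, 34, 33, 38), (cs, 4, Vega, Tai, 35, 24, 9), (cs, 4, Vega, Tai, 35, 29, 21), (cs, 4, Vega, Tai, 35, 33, 38), (cs, 4, Vega, Tai, 36, 24, 9), (cs, 4, Vega, Tai, 36, 29, 21), (cs, 4, Vega, Tai, 36, 33, 38), (p3, 4, Atlas, Hal, 34, 24, 9), (p3, 4, Atlas, Hal, 34, 29, 21), (p3, 4, Atlas, Hal, 34, 33, 38), (p3, 4, Atlas, Hal, 35, 24, 9), (p3, 4, Atlas, Hal, 35, 29, 21), (p3, 4, Atlas, Hal, 35, 33, 38), (p3, 4, Atlas, Hal, 36, 24, 9), (p3, 4, Atlas, Hal, 36, 29, 21), (p3, 4, Atlas, Hal, 36, 33, 38), (x2, 4, Alpha, Xia, 34, 24, 9), (x2, 4, Alpha, Xia, 34, 29, 21), (x2, 4, Alpha, Xia, 34, 33, 38), (x2, 4, Alpha, Xia, 35, 24, 9), (x2, 4, Alpha, Xia, 35, 29, 21), (x2, 4, Alpha, Xia, 35, 33, 38), (x2, 4, Alpha, Xia, 36, 24, 9), (x2, 4, Alpha, Xia, 36, 29, 21), (x2, 4, Alpha, Xia, 36, 33, 38)}.
Projecting to pname, sid, region, qty, cid: {(Alpha, 4, x2, 34, 21), (Alpha, 4, x2, 34, 38), (Alpha, 4, x2, 34, 9), (Alpha, 4, x2, 35, 21), (Alpha, 4, x2, 35, 38), (Alpha, 4, x2, 35, 9), (Alpha, 4, x2, 36, 21), (Alpha, 4, x2, 36, 38), (Alpha, 4, x2, 36, 9), (Atlas, 4, p3, 34, 21), (Atlas, 4, p3, 34, 38), (Atlas, 4, p3, 34, 9), (Atlas, 4, p3, 35, 21), (Atlas, 4, p3, 35, 38), (Atlas, 4, p3, 35, 9), (Atlas, 4, p3, 36, 21), (Atlas, 4, p3, 36, 38), (Atlas, 4, p3, 36, 9), (Vega, 4, cs, 34, 21), (Vega, 4, cs, 34, 38), (Vega, 4, cs, 34, 9), (Vega, 4, cs, 35, 21), (Vega, 4, cs, 35, 38), (Vega, 4, cs, 35, 9), (Vega, 4, cs, 36, 21), (Vega, 4, cs, 36, 38), (Vega, 4, cs, 36, 9)}
Apply σ_{pname ≠ Atlas}; surviving tuples: {(Alpha, 4, x2, 34, 21), (Alpha, 4, x2, 34, 38), (Alpha, 4, x2, 34, 9), (Alpha, 4, x2, 35, 21), (Alpha, 4, x2, 35, 38), (Alpha, 4, x2, 35, 9), (Alpha, 4, x2, 36, 21), (Alpha, 4, x2, 36, 38), (Alpha, 4, x2, 36, 9), (Vega, 4, cs, 34, 21), (Vega, 4, cs, 34, 38), (Vega, 4, cs, 34, 9), (Vega, 4, cs, 35, 21), (Vega, 4, cs, 35, 38), (Vega, 4, cs, 35, 9), (Vega, 4, cs, 36, 21), (Vega, 4, cs, 36, 38), (Vega, 4, cs, 36, 9)}
Projecting to cid, region (12 duplicate(s) eliminated): {(21, cs), (21, x2), (38, cs), (38, x2), (9, cs), (9, x2)}

{(21, cs), (21, x2), (38, cs), (38, x2), (9, cs), (9, x2)}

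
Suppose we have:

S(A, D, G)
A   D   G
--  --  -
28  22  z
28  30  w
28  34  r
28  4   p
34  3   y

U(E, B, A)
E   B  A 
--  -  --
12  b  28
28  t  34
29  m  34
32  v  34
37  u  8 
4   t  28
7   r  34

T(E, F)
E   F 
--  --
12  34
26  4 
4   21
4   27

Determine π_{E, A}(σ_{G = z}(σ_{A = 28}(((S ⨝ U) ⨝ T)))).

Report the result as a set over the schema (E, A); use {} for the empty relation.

Natural join on A: {(28, 22, z, 12, b), (28, 22, z, 4, t), (28, 30, w, 12, b), (28, 30, w, 4, t), (28, 34, r, 12, b), (28, 34, r, 4, t), (28, 4, p, 12, b), (28, 4, p, 4, t), (34, 3, y, 28, t), (34, 3, y, 29, m), (34, 3, y, 32, v), (34, 3, y, 7, r)}
Natural join on E: {(28, 22, z, 12, b, 34), (28, 22, z, 4, t, 21), (28, 22, z, 4, t, 27), (28, 30, w, 12, b, 34), (28, 30, w, 4, t, 21), (28, 30, w, 4, t, 27), (28, 34, r, 12, b, 34), (28, 34, r, 4, t, 21), (28, 34, r, 4, t, 27), (28, 4, p, 12, b, 34), (28, 4, p, 4, t, 21), (28, 4, p, 4, t, 27)}
Apply σ_{A = 28}; surviving tuples: {(28, 22, z, 12, b, 34), (28, 22, z, 4, t, 21), (28, 22, z, 4, t, 27), (28, 30, w, 12, b, 34), (28, 30, w, 4, t, 21), (28, 30, w, 4, t, 27), (28, 34, r, 12, b, 34), (28, 34, r, 4, t, 21), (28, 34, r, 4, t, 27), (28, 4, p, 12, b, 34), (28, 4, p, 4, t, 21), (28, 4, p, 4, t, 27)}
Apply σ_{G = z}; surviving tuples: {(28, 22, z, 12, b, 34), (28, 22, z, 4, t, 21), (28, 22, z, 4, t, 27)}
π_{E, A} gives {(12, 28), (4, 28)} (1 duplicate(s) eliminated).

{(12, 28), (4, 28)}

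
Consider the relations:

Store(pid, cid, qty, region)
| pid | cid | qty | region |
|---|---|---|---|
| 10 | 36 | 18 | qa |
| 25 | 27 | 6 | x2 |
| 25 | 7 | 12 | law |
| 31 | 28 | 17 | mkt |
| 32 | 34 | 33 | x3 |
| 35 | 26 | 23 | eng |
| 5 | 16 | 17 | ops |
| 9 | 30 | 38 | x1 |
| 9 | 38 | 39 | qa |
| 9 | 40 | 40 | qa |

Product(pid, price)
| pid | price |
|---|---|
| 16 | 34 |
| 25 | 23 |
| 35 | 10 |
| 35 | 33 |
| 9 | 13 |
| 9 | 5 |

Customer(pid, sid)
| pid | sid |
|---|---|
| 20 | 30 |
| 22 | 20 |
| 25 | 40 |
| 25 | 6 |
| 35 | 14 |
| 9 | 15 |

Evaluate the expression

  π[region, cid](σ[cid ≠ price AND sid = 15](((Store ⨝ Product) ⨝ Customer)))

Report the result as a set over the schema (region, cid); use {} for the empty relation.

Natural join on pid: {(25, 27, 6, x2, 23), (25, 7, 12, law, 23), (35, 26, 23, eng, 10), (35, 26, 23, eng, 33), (9, 30, 38, x1, 13), (9, 30, 38, x1, 5), (9, 38, 39, qa, 13), (9, 38, 39, qa, 5), (9, 40, 40, qa, 13), (9, 40, 40, qa, 5)}
Natural join on pid: {(25, 27, 6, x2, 23, 40), (25, 27, 6, x2, 23, 6), (25, 7, 12, law, 23, 40), (25, 7, 12, law, 23, 6), (35, 26, 23, eng, 10, 14), (35, 26, 23, eng, 33, 14), (9, 30, 38, x1, 13, 15), (9, 30, 38, x1, 5, 15), (9, 38, 39, qa, 13, 15), (9, 38, 39, qa, 5, 15), (9, 40, 40, qa, 13, 15), (9, 40, 40, qa, 5, 15)}
Filtering on cid ≠ price AND sid = 15 leaves {(9, 30, 38, x1, 13, 15), (9, 30, 38, x1, 5, 15), (9, 38, 39, qa, 13, 15), (9, 38, 39, qa, 5, 15), (9, 40, 40, qa, 13, 15), (9, 40, 40, qa, 5, 15)}.
Keep only column(s) region, cid (3 duplicate(s) eliminated): {(qa, 38), (qa, 40), (x1, 30)}

{(qa, 38), (qa, 40), (x1, 30)}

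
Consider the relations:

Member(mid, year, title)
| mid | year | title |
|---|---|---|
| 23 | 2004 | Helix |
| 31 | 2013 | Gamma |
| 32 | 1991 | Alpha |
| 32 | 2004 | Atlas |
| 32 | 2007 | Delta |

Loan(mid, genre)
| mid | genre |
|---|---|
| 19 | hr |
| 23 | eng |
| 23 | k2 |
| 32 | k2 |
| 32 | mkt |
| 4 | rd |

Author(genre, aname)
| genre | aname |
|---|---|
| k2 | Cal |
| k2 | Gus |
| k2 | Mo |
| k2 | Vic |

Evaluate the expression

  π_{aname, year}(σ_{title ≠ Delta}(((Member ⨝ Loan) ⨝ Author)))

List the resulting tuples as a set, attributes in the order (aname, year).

Natural join on mid: {(23, 2004, Helix, eng), (23, 2004, Helix, k2), (32, 1991, Alpha, k2), (32, 1991, Alpha, mkt), (32, 2004, Atlas, k2), (32, 2004, Atlas, mkt), (32, 2007, Delta, k2), (32, 2007, Delta, mkt)}
Natural join on genre: {(23, 2004, Helix, k2, Cal), (23, 2004, Helix, k2, Gus), (23, 2004, Helix, k2, Mo), (23, 2004, Helix, k2, Vic), (32, 1991, Alpha, k2, Cal), (32, 1991, Alpha, k2, Gus), (32, 1991, Alpha, k2, Mo), (32, 1991, Alpha, k2, Vic), (32, 2004, Atlas, k2, Cal), (32, 2004, Atlas, k2, Gus), (32, 2004, Atlas, k2, Mo), (32, 2004, Atlas, k2, Vic), (32, 2007, Delta, k2, Cal), (32, 2007, Delta, k2, Gus), (32, 2007, Delta, k2, Mo), (32, 2007, Delta, k2, Vic)}
Filtering on title ≠ Delta leaves {(23, 2004, Helix, k2, Cal), (23, 2004, Helix, k2, Gus), (23, 2004, Helix, k2, Mo), (23, 2004, Helix, k2, Vic), (32, 1991, Alpha, k2, Cal), (32, 1991, Alpha, k2, Gus), (32, 1991, Alpha, k2, Mo), (32, 1991, Alpha, k2, Vic), (32, 2004, Atlas, k2, Cal), (32, 2004, Atlas, k2, Gus), (32, 2004, Atlas, k2, Mo), (32, 2004, Atlas, k2, Vic)}.
Projecting to aname, year (4 duplicate(s) eliminated): {(Cal, 1991), (Cal, 2004), (Gus, 1991), (Gus, 2004), (Mo, 1991), (Mo, 2004), (Vic, 1991), (Vic, 2004)}

{(Cal, 1991), (Cal, 2004), (Gus, 1991), (Gus, 2004), (Mo, 1991), (Mo, 2004), (Vic, 1991), (Vic, 2004)}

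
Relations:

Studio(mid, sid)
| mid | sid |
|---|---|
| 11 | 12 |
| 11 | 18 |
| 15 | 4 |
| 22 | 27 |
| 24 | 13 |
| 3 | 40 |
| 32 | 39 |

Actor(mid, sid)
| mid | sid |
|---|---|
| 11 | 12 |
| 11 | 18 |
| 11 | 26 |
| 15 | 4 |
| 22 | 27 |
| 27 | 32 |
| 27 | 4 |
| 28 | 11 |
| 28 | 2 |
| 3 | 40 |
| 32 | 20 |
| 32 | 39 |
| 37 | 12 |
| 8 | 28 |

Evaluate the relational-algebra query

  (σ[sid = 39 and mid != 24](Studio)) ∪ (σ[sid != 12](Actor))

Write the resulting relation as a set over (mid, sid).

{(11, 18), (11, 26), (15, 4), (22, 27), (27, 32), (27, 4), (28, 11), (28, 2), (3, 40), (32, 20), (32, 39), (8, 28)}

Filtering on sid = 39 and mid != 24 leaves {(32, 39)}.
Filtering on sid != 12 leaves {(11, 18), (11, 26), (15, 4), (22, 27), (27, 32), (27, 4), (28, 11), (28, 2), (3, 40), (32, 20), (32, 39), (8, 28)}.
Set union of the two operands is {(11, 18), (11, 26), (15, 4), (22, 27), (27, 32), (27, 4), (28, 11), (28, 2), (3, 40), (32, 20), (32, 39), (8, 28)}.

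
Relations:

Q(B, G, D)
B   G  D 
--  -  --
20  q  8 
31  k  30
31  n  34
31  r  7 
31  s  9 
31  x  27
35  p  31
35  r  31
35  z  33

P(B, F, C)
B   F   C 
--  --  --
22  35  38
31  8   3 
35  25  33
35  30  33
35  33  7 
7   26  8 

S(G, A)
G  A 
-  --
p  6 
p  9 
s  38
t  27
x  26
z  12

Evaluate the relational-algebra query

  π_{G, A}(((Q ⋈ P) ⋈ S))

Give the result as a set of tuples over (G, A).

{(p, 6), (p, 9), (s, 38), (x, 26), (z, 12)}

Joining Q and P on B yields {(31, k, 30, 8, 3), (31, n, 34, 8, 3), (31, r, 7, 8, 3), (31, s, 9, 8, 3), (31, x, 27, 8, 3), (35, p, 31, 25, 33), (35, p, 31, 30, 33), (35, p, 31, 33, 7), (35, r, 31, 25, 33), (35, r, 31, 30, 33), (35, r, 31, 33, 7), (35, z, 33, 25, 33), (35, z, 33, 30, 33), (35, z, 33, 33, 7)}.
Joining (Q ⋈ P) and S on G yields {(31, s, 9, 8, 3, 38), (31, x, 27, 8, 3, 26), (35, p, 31, 25, 33, 6), (35, p, 31, 25, 33, 9), (35, p, 31, 30, 33, 6), (35, p, 31, 30, 33, 9), (35, p, 31, 33, 7, 6), (35, p, 31, 33, 7, 9), (35, z, 33, 25, 33, 12), (35, z, 33, 30, 33, 12), (35, z, 33, 33, 7, 12)}.
Keep only column(s) G, A (6 duplicate(s) eliminated): {(p, 6), (p, 9), (s, 38), (x, 26), (z, 12)}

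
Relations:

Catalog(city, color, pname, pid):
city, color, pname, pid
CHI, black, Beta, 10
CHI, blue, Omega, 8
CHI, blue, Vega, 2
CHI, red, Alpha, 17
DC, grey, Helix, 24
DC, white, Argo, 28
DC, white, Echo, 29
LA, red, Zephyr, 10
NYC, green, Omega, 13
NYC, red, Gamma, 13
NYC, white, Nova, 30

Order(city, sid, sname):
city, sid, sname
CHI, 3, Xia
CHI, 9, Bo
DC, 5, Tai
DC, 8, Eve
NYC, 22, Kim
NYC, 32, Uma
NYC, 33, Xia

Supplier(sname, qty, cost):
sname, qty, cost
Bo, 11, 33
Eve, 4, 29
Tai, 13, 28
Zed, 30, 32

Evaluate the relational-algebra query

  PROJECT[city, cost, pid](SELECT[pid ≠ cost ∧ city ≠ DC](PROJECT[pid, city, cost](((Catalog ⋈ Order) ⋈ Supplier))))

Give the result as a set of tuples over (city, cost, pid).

Joining Catalog and Order on city yields {(CHI, black, Beta, 10, 3, Xia), (CHI, black, Beta, 10, 9, Bo), (CHI, blue, Omega, 8, 3, Xia), (CHI, blue, Omega, 8, 9, Bo), (CHI, blue, Vega, 2, 3, Xia), (CHI, blue, Vega, 2, 9, Bo), (CHI, red, Alpha, 17, 3, Xia), (CHI, red, Alpha, 17, 9, Bo), (DC, grey, Helix, 24, 5, Tai), (DC, grey, Helix, 24, 8, Eve), (DC, white, Argo, 28, 5, Tai), (DC, white, Argo, 28, 8, Eve), (DC, white, Echo, 29, 5, Tai), (DC, white, Echo, 29, 8, Eve), (NYC, green, Omega, 13, 22, Kim), (NYC, green, Omega, 13, 32, Uma), (NYC, green, Omega, 13, 33, Xia), (NYC, red, Gamma, 13, 22, Kim), (NYC, red, Gamma, 13, 32, Uma), (NYC, red, Gamma, 13, 33, Xia), (NYC, white, Nova, 30, 22, Kim), (NYC, white, Nova, 30, 32, Uma), (NYC, white, Nova, 30, 33, Xia)}.
Joining (Catalog ⋈ Order) and Supplier on sname yields {(CHI, black, Beta, 10, 9, Bo, 11, 33), (CHI, blue, Omega, 8, 9, Bo, 11, 33), (CHI, blue, Vega, 2, 9, Bo, 11, 33), (CHI, red, Alpha, 17, 9, Bo, 11, 33), (DC, grey, Helix, 24, 5, Tai, 13, 28), (DC, grey, Helix, 24, 8, Eve, 4, 29), (DC, white, Argo, 28, 5, Tai, 13, 28), (DC, white, Argo, 28, 8, Eve, 4, 29), (DC, white, Echo, 29, 5, Tai, 13, 28), (DC, white, Echo, 29, 8, Eve, 4, 29)}.
Keep only column(s) pid, city, cost: {(10, CHI, 33), (17, CHI, 33), (2, CHI, 33), (24, DC, 28), (24, DC, 29), (28, DC, 28), (28, DC, 29), (29, DC, 28), (29, DC, 29), (8, CHI, 33)}
Selection pid ≠ cost ∧ city ≠ DC: {(10, CHI, 33), (17, CHI, 33), (2, CHI, 33), (8, CHI, 33)}
Keep only column(s) city, cost, pid: {(CHI, 33, 10), (CHI, 33, 17), (CHI, 33, 2), (CHI, 33, 8)}

{(CHI, 33, 10), (CHI, 33, 17), (CHI, 33, 2), (CHI, 33, 8)}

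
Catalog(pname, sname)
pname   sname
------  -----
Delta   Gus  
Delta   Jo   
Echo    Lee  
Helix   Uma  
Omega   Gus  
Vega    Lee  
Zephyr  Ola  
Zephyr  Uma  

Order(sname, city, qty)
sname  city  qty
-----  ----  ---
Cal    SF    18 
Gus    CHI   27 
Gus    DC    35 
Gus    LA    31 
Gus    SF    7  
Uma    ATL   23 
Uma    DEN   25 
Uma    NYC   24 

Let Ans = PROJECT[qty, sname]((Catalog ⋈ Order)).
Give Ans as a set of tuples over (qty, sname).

Catalog ⋈ Order (natural join on sname): {(Delta, Gus, CHI, 27), (Delta, Gus, DC, 35), (Delta, Gus, LA, 31), (Delta, Gus, SF, 7), (Helix, Uma, ATL, 23), (Helix, Uma, DEN, 25), (Helix, Uma, NYC, 24), (Omega, Gus, CHI, 27), (Omega, Gus, DC, 35), (Omega, Gus, LA, 31), (Omega, Gus, SF, 7), (Zephyr, Uma, ATL, 23), (Zephyr, Uma, DEN, 25), (Zephyr, Uma, NYC, 24)}
π_{qty, sname} gives {(23, Uma), (24, Uma), (25, Uma), (27, Gus), (31, Gus), (35, Gus), (7, Gus)} (7 duplicate(s) eliminated).

{(23, Uma), (24, Uma), (25, Uma), (27, Gus), (31, Gus), (35, Gus), (7, Gus)}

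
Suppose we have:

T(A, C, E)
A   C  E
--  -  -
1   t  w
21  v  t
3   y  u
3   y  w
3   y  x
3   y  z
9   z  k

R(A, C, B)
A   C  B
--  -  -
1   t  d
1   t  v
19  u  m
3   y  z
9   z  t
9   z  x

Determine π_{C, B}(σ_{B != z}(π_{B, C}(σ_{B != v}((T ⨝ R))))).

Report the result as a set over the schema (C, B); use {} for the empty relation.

T ⋈ R (natural join on A, C): {(1, t, w, d), (1, t, w, v), (3, y, u, z), (3, y, w, z), (3, y, x, z), (3, y, z, z), (9, z, k, t), (9, z, k, x)}
Filtering on B != v leaves {(1, t, w, d), (3, y, u, z), (3, y, w, z), (3, y, x, z), (3, y, z, z), (9, z, k, t), (9, z, k, x)}.
Projecting to B, C (3 duplicate(s) eliminated): {(d, t), (t, z), (x, z), (z, y)}
Filtering on B != z leaves {(d, t), (t, z), (x, z)}.
Projecting to C, B: {(t, d), (z, t), (z, x)}

{(t, d), (z, t), (z, x)}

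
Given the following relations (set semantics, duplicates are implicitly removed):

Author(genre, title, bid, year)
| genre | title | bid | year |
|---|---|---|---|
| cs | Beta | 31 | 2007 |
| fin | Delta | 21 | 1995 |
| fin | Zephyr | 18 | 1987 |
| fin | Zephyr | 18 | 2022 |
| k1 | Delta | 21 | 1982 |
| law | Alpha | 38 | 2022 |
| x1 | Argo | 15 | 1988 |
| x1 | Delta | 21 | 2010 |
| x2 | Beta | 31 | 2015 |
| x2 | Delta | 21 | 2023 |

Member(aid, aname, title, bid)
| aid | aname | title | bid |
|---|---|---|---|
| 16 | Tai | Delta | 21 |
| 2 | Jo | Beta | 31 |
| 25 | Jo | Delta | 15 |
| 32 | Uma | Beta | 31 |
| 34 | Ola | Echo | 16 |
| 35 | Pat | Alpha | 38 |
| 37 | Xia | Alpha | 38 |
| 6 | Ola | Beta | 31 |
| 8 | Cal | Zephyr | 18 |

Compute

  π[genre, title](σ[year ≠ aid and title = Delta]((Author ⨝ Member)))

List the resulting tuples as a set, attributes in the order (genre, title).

Natural join on title, bid: {(cs, Beta, 31, 2007, 2, Jo), (cs, Beta, 31, 2007, 32, Uma), (cs, Beta, 31, 2007, 6, Ola), (fin, Delta, 21, 1995, 16, Tai), (fin, Zephyr, 18, 1987, 8, Cal), (fin, Zephyr, 18, 2022, 8, Cal), (k1, Delta, 21, 1982, 16, Tai), (law, Alpha, 38, 2022, 35, Pat), (law, Alpha, 38, 2022, 37, Xia), (x1, Delta, 21, 2010, 16, Tai), (x2, Beta, 31, 2015, 2, Jo), (x2, Beta, 31, 2015, 32, Uma), (x2, Beta, 31, 2015, 6, Ola), (x2, Delta, 21, 2023, 16, Tai)}
Selection year ≠ aid and title = Delta: {(fin, Delta, 21, 1995, 16, Tai), (k1, Delta, 21, 1982, 16, Tai), (x1, Delta, 21, 2010, 16, Tai), (x2, Delta, 21, 2023, 16, Tai)}
Projecting to genre, title: {(fin, Delta), (k1, Delta), (x1, Delta), (x2, Delta)}

{(fin, Delta), (k1, Delta), (x1, Delta), (x2, Delta)}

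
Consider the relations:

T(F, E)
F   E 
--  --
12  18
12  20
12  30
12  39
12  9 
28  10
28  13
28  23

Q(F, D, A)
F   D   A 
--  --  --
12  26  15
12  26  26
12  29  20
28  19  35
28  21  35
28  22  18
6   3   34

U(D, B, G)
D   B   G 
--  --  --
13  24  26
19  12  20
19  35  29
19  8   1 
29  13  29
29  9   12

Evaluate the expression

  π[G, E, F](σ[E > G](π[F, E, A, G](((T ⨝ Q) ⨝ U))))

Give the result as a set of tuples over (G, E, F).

T ⋈ Q (natural join on F): {(12, 18, 26, 15), (12, 18, 26, 26), (12, 18, 29, 20), (12, 20, 26, 15), (12, 20, 26, 26), (12, 20, 29, 20), (12, 30, 26, 15), (12, 30, 26, 26), (12, 30, 29, 20), (12, 39, 26, 15), (12, 39, 26, 26), (12, 39, 29, 20), (12, 9, 26, 15), (12, 9, 26, 26), (12, 9, 29, 20), (28, 10, 19, 35), (28, 10, 21, 35), (28, 10, 22, 18), (28, 13, 19, 35), (28, 13, 21, 35), (28, 13, 22, 18), (28, 23, 19, 35), (28, 23, 21, 35), (28, 23, 22, 18)}
(T ⨝ Q) ⋈ U (natural join on D): {(12, 18, 29, 20, 13, 29), (12, 18, 29, 20, 9, 12), (12, 20, 29, 20, 13, 29), (12, 20, 29, 20, 9, 12), (12, 30, 29, 20, 13, 29), (12, 30, 29, 20, 9, 12), (12, 39, 29, 20, 13, 29), (12, 39, 29, 20, 9, 12), (12, 9, 29, 20, 13, 29), (12, 9, 29, 20, 9, 12), (28, 10, 19, 35, 12, 20), (28, 10, 19, 35, 35, 29), (28, 10, 19, 35, 8, 1), (28, 13, 19, 35, 12, 20), (28, 13, 19, 35, 35, 29), (28, 13, 19, 35, 8, 1), (28, 23, 19, 35, 12, 20), (28, 23, 19, 35, 35, 29), (28, 23, 19, 35, 8, 1)}
π_{F, E, A, G} gives {(12, 18, 20, 12), (12, 18, 20, 29), (12, 20, 20, 12), (12, 20, 20, 29), (12, 30, 20, 12), (12, 30, 20, 29), (12, 39, 20, 12), (12, 39, 20, 29), (12, 9, 20, 12), (12, 9, 20, 29), (28, 10, 35, 1), (28, 10, 35, 20), (28, 10, 35, 29), (28, 13, 35, 1), (28, 13, 35, 20), (28, 13, 35, 29), (28, 23, 35, 1), (28, 23, 35, 20), (28, 23, 35, 29)}.
Selection E > G: {(12, 18, 20, 12), (12, 20, 20, 12), (12, 30, 20, 12), (12, 30, 20, 29), (12, 39, 20, 12), (12, 39, 20, 29), (28, 10, 35, 1), (28, 13, 35, 1), (28, 23, 35, 1), (28, 23, 35, 20)}
π_{G, E, F} gives {(1, 10, 28), (1, 13, 28), (1, 23, 28), (12, 18, 12), (12, 20, 12), (12, 30, 12), (12, 39, 12), (20, 23, 28), (29, 30, 12), (29, 39, 12)}.

{(1, 10, 28), (1, 13, 28), (1, 23, 28), (12, 18, 12), (12, 20, 12), (12, 30, 12), (12, 39, 12), (20, 23, 28), (29, 30, 12), (29, 39, 12)}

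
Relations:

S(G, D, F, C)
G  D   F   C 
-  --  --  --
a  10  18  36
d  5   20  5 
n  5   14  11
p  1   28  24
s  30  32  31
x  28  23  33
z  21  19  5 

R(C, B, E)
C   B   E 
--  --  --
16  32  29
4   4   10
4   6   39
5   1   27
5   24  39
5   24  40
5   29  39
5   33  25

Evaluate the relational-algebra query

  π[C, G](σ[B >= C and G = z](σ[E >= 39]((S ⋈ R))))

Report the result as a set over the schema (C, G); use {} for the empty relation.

Joining S and R on C yields {(d, 5, 20, 5, 1, 27), (d, 5, 20, 5, 24, 39), (d, 5, 20, 5, 24, 40), (d, 5, 20, 5, 29, 39), (d, 5, 20, 5, 33, 25), (z, 21, 19, 5, 1, 27), (z, 21, 19, 5, 24, 39), (z, 21, 19, 5, 24, 40), (z, 21, 19, 5, 29, 39), (z, 21, 19, 5, 33, 25)}.
Selection E >= 39: {(d, 5, 20, 5, 24, 39), (d, 5, 20, 5, 24, 40), (d, 5, 20, 5, 29, 39), (z, 21, 19, 5, 24, 39), (z, 21, 19, 5, 24, 40), (z, 21, 19, 5, 29, 39)}
Selection B >= C and G = z: {(z, 21, 19, 5, 24, 39), (z, 21, 19, 5, 24, 40), (z, 21, 19, 5, 29, 39)}
π_{C, G} gives {(5, z)} (2 duplicate(s) eliminated).

{(5, z)}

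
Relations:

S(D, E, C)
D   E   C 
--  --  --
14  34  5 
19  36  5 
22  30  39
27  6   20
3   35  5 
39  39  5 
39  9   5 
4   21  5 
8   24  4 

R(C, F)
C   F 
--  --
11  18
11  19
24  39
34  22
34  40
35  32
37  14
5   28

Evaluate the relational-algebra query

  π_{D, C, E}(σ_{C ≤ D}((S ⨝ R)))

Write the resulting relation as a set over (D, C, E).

Natural join on C: {(14, 34, 5, 28), (19, 36, 5, 28), (3, 35, 5, 28), (39, 39, 5, 28), (39, 9, 5, 28), (4, 21, 5, 28)}
Filtering on C ≤ D leaves {(14, 34, 5, 28), (19, 36, 5, 28), (39, 39, 5, 28), (39, 9, 5, 28)}.
Keep only column(s) D, C, E: {(14, 5, 34), (19, 5, 36), (39, 5, 39), (39, 5, 9)}

{(14, 5, 34), (19, 5, 36), (39, 5, 39), (39, 5, 9)}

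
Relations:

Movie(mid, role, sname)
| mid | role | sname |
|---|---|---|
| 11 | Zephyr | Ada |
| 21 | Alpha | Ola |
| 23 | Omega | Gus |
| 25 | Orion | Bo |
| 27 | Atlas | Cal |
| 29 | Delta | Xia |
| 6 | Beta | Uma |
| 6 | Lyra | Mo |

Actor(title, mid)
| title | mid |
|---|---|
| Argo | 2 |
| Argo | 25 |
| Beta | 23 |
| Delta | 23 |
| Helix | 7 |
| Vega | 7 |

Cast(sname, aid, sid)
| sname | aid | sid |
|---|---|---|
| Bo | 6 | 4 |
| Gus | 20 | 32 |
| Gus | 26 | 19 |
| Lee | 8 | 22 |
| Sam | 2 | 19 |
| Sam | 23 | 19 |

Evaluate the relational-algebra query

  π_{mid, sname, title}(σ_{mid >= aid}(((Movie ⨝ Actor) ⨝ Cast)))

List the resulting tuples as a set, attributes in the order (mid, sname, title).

Movie ⋈ Actor (natural join on mid): {(23, Omega, Gus, Beta), (23, Omega, Gus, Delta), (25, Orion, Bo, Argo)}
(Movie ⨝ Actor) ⋈ Cast (natural join on sname): {(23, Omega, Gus, Beta, 20, 32), (23, Omega, Gus, Beta, 26, 19), (23, Omega, Gus, Delta, 20, 32), (23, Omega, Gus, Delta, 26, 19), (25, Orion, Bo, Argo, 6, 4)}
σ[mid >= aid]: keep tuples satisfying mid >= aid → {(23, Omega, Gus, Beta, 20, 32), (23, Omega, Gus, Delta, 20, 32), (25, Orion, Bo, Argo, 6, 4)}
π_{mid, sname, title} gives {(23, Gus, Beta), (23, Gus, Delta), (25, Bo, Argo)}.

{(23, Gus, Beta), (23, Gus, Delta), (25, Bo, Argo)}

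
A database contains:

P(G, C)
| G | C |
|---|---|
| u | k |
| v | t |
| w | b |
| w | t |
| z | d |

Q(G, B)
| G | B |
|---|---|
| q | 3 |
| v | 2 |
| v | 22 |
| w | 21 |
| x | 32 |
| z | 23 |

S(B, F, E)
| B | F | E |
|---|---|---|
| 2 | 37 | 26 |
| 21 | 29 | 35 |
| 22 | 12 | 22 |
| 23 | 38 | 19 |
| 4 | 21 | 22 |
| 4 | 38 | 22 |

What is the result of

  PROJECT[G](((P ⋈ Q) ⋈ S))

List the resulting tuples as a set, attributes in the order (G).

Natural join on G: {(v, t, 2), (v, t, 22), (w, b, 21), (w, t, 21), (z, d, 23)}
Natural join on B: {(v, t, 2, 37, 26), (v, t, 22, 12, 22), (w, b, 21, 29, 35), (w, t, 21, 29, 35), (z, d, 23, 38, 19)}
π[G]: project onto (G) (2 duplicate(s) eliminated) → {v, w, z}

{v, w, z}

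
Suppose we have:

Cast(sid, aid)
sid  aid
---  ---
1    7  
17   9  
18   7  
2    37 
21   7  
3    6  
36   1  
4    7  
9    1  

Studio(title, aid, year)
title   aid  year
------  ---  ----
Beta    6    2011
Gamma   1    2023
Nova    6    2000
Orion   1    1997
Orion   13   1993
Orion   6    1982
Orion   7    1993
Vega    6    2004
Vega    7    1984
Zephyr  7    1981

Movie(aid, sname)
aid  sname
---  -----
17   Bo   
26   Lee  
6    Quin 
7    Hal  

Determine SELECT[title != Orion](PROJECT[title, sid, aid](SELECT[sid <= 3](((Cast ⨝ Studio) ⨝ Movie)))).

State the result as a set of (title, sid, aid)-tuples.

Joining Cast and Studio on aid yields {(1, 7, Orion, 1993), (1, 7, Vega, 1984), (1, 7, Zephyr, 1981), (18, 7, Orion, 1993), (18, 7, Vega, 1984), (18, 7, Zephyr, 1981), (21, 7, Orion, 1993), (21, 7, Vega, 1984), (21, 7, Zephyr, 1981), (3, 6, Beta, 2011), (3, 6, Nova, 2000), (3, 6, Orion, 1982), (3, 6, Vega, 2004), (36, 1, Gamma, 2023), (36, 1, Orion, 1997), (4, 7, Orion, 1993), (4, 7, Vega, 1984), (4, 7, Zephyr, 1981), (9, 1, Gamma, 2023), (9, 1, Orion, 1997)}.
Joining (Cast ⨝ Studio) and Movie on aid yields {(1, 7, Orion, 1993, Hal), (1, 7, Vega, 1984, Hal), (1, 7, Zephyr, 1981, Hal), (18, 7, Orion, 1993, Hal), (18, 7, Vega, 1984, Hal), (18, 7, Zephyr, 1981, Hal), (21, 7, Orion, 1993, Hal), (21, 7, Vega, 1984, Hal), (21, 7, Zephyr, 1981, Hal), (3, 6, Beta, 2011, Quin), (3, 6, Nova, 2000, Quin), (3, 6, Orion, 1982, Quin), (3, 6, Vega, 2004, Quin), (4, 7, Orion, 1993, Hal), (4, 7, Vega, 1984, Hal), (4, 7, Zephyr, 1981, Hal)}.
Filtering on sid <= 3 leaves {(1, 7, Orion, 1993, Hal), (1, 7, Vega, 1984, Hal), (1, 7, Zephyr, 1981, Hal), (3, 6, Beta, 2011, Quin), (3, 6, Nova, 2000, Quin), (3, 6, Orion, 1982, Quin), (3, 6, Vega, 2004, Quin)}.
Keep only column(s) title, sid, aid: {(Beta, 3, 6), (Nova, 3, 6), (Orion, 1, 7), (Orion, 3, 6), (Vega, 1, 7), (Vega, 3, 6), (Zephyr, 1, 7)}
Filtering on title != Orion leaves {(Beta, 3, 6), (Nova, 3, 6), (Vega, 1, 7), (Vega, 3, 6), (Zephyr, 1, 7)}.

{(Beta, 3, 6), (Nova, 3, 6), (Vega, 1, 7), (Vega, 3, 6), (Zephyr, 1, 7)}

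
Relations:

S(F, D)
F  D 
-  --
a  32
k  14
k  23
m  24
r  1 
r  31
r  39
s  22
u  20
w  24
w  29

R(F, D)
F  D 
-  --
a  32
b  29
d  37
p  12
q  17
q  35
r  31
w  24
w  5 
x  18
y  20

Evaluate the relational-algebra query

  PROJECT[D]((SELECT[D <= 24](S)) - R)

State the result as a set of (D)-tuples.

{1, 14, 20, 22, 23, 24}

Selection D <= 24: {(k, 14), (k, 23), (m, 24), (r, 1), (s, 22), (u, 20), (w, 24)}
Taking the difference: {(k, 14), (k, 23), (m, 24), (r, 1), (s, 22), (u, 20)}
π_{D} gives {1, 14, 20, 22, 23, 24}.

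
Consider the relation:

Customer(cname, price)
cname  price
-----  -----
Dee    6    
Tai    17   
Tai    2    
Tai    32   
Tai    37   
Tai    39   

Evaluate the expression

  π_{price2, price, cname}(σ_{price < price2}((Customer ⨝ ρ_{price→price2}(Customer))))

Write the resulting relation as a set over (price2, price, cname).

{(17, 2, Tai), (32, 17, Tai), (32, 2, Tai), (37, 17, Tai), (37, 2, Tai), (37, 32, Tai), (39, 17, Tai), (39, 2, Tai), (39, 32, Tai), (39, 37, Tai)}

ρ[price→price2]: schema becomes (cname, price2); tuples unchanged.
Natural join on cname: {(Dee, 6, 6), (Tai, 17, 17), (Tai, 17, 2), (Tai, 17, 32), (Tai, 17, 37), (Tai, 17, 39), (Tai, 2, 17), (Tai, 2, 2), (Tai, 2, 32), (Tai, 2, 37), (Tai, 2, 39), (Tai, 32, 17), (Tai, 32, 2), (Tai, 32, 32), (Tai, 32, 37), (Tai, 32, 39), (Tai, 37, 17), (Tai, 37, 2), (Tai, 37, 32), (Tai, 37, 37), (Tai, 37, 39), (Tai, 39, 17), (Tai, 39, 2), (Tai, 39, 32), (Tai, 39, 37), (Tai, 39, 39)}
Filtering on price < price2 leaves {(Tai, 17, 32), (Tai, 17, 37), (Tai, 17, 39), (Tai, 2, 17), (Tai, 2, 32), (Tai, 2, 37), (Tai, 2, 39), (Tai, 32, 37), (Tai, 32, 39), (Tai, 37, 39)}.
Projecting to price2, price, cname: {(17, 2, Tai), (32, 17, Tai), (32, 2, Tai), (37, 17, Tai), (37, 2, Tai), (37, 32, Tai), (39, 17, Tai), (39, 2, Tai), (39, 32, Tai), (39, 37, Tai)}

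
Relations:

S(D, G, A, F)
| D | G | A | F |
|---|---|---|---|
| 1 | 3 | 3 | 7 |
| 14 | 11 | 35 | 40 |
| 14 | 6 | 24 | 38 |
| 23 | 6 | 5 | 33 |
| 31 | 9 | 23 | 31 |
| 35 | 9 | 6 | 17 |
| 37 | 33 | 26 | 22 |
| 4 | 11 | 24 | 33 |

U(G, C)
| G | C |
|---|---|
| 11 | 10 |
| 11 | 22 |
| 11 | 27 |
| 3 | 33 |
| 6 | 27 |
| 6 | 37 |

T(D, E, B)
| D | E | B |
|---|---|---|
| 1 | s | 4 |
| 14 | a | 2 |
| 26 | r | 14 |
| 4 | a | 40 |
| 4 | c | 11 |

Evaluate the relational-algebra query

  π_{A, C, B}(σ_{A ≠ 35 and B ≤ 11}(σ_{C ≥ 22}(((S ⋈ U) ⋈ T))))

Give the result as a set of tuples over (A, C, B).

{(24, 22, 11), (24, 27, 11), (24, 27, 2), (24, 37, 2), (3, 33, 4)}

S ⋈ U (natural join on G): {(1, 3, 3, 7, 33), (14, 11, 35, 40, 10), (14, 11, 35, 40, 22), (14, 11, 35, 40, 27), (14, 6, 24, 38, 27), (14, 6, 24, 38, 37), (23, 6, 5, 33, 27), (23, 6, 5, 33, 37), (4, 11, 24, 33, 10), (4, 11, 24, 33, 22), (4, 11, 24, 33, 27)}
(S ⋈ U) ⋈ T (natural join on D): {(1, 3, 3, 7, 33, s, 4), (14, 11, 35, 40, 10, a, 2), (14, 11, 35, 40, 22, a, 2), (14, 11, 35, 40, 27, a, 2), (14, 6, 24, 38, 27, a, 2), (14, 6, 24, 38, 37, a, 2), (4, 11, 24, 33, 10, a, 40), (4, 11, 24, 33, 10, c, 11), (4, 11, 24, 33, 22, a, 40), (4, 11, 24, 33, 22, c, 11), (4, 11, 24, 33, 27, a, 40), (4, 11, 24, 33, 27, c, 11)}
σ[C ≥ 22]: keep tuples satisfying C ≥ 22 → {(1, 3, 3, 7, 33, s, 4), (14, 11, 35, 40, 22, a, 2), (14, 11, 35, 40, 27, a, 2), (14, 6, 24, 38, 27, a, 2), (14, 6, 24, 38, 37, a, 2), (4, 11, 24, 33, 22, a, 40), (4, 11, 24, 33, 22, c, 11), (4, 11, 24, 33, 27, a, 40), (4, 11, 24, 33, 27, c, 11)}
σ[A ≠ 35 and B ≤ 11]: keep tuples satisfying A ≠ 35 and B ≤ 11 → {(1, 3, 3, 7, 33, s, 4), (14, 6, 24, 38, 27, a, 2), (14, 6, 24, 38, 37, a, 2), (4, 11, 24, 33, 22, c, 11), (4, 11, 24, 33, 27, c, 11)}
π[A, C, B]: project onto (A, C, B) → {(24, 22, 11), (24, 27, 11), (24, 27, 2), (24, 37, 2), (3, 33, 4)}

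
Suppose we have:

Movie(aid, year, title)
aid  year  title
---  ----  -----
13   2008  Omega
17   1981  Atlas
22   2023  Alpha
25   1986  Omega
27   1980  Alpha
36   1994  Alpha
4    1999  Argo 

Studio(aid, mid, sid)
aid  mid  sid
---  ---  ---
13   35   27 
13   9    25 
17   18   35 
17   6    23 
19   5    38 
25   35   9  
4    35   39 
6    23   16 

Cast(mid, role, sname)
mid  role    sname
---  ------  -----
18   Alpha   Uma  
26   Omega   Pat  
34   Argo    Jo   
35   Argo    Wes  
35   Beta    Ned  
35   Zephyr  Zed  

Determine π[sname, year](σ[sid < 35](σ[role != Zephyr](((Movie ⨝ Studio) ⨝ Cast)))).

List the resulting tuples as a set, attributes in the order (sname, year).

{(Ned, 1986), (Ned, 2008), (Wes, 1986), (Wes, 2008)}

Movie ⋈ Studio (natural join on aid): {(13, 2008, Omega, 35, 27), (13, 2008, Omega, 9, 25), (17, 1981, Atlas, 18, 35), (17, 1981, Atlas, 6, 23), (25, 1986, Omega, 35, 9), (4, 1999, Argo, 35, 39)}
(Movie ⨝ Studio) ⋈ Cast (natural join on mid): {(13, 2008, Omega, 35, 27, Argo, Wes), (13, 2008, Omega, 35, 27, Beta, Ned), (13, 2008, Omega, 35, 27, Zephyr, Zed), (17, 1981, Atlas, 18, 35, Alpha, Uma), (25, 1986, Omega, 35, 9, Argo, Wes), (25, 1986, Omega, 35, 9, Beta, Ned), (25, 1986, Omega, 35, 9, Zephyr, Zed), (4, 1999, Argo, 35, 39, Argo, Wes), (4, 1999, Argo, 35, 39, Beta, Ned), (4, 1999, Argo, 35, 39, Zephyr, Zed)}
σ[role != Zephyr]: keep tuples satisfying role != Zephyr → {(13, 2008, Omega, 35, 27, Argo, Wes), (13, 2008, Omega, 35, 27, Beta, Ned), (17, 1981, Atlas, 18, 35, Alpha, Uma), (25, 1986, Omega, 35, 9, Argo, Wes), (25, 1986, Omega, 35, 9, Beta, Ned), (4, 1999, Argo, 35, 39, Argo, Wes), (4, 1999, Argo, 35, 39, Beta, Ned)}
σ[sid < 35]: keep tuples satisfying sid < 35 → {(13, 2008, Omega, 35, 27, Argo, Wes), (13, 2008, Omega, 35, 27, Beta, Ned), (25, 1986, Omega, 35, 9, Argo, Wes), (25, 1986, Omega, 35, 9, Beta, Ned)}
π[sname, year]: project onto (sname, year) → {(Ned, 1986), (Ned, 2008), (Wes, 1986), (Wes, 2008)}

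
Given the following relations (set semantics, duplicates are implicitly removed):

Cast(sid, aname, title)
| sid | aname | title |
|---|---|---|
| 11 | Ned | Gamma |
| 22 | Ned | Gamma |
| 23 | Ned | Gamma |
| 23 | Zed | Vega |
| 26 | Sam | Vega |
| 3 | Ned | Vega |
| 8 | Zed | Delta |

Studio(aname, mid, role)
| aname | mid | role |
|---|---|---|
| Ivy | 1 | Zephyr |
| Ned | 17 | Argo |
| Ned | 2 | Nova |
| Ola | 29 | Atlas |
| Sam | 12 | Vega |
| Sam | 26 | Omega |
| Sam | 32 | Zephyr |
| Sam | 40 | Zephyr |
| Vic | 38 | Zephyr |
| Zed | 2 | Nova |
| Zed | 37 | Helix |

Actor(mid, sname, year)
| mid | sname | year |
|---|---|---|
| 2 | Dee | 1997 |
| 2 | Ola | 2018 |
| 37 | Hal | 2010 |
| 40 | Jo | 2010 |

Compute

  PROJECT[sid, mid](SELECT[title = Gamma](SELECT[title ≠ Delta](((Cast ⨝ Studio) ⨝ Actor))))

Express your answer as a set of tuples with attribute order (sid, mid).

Joining Cast and Studio on aname yields {(11, Ned, Gamma, 17, Argo), (11, Ned, Gamma, 2, Nova), (22, Ned, Gamma, 17, Argo), (22, Ned, Gamma, 2, Nova), (23, Ned, Gamma, 17, Argo), (23, Ned, Gamma, 2, Nova), (23, Zed, Vega, 2, Nova), (23, Zed, Vega, 37, Helix), (26, Sam, Vega, 12, Vega), (26, Sam, Vega, 26, Omega), (26, Sam, Vega, 32, Zephyr), (26, Sam, Vega, 40, Zephyr), (3, Ned, Vega, 17, Argo), (3, Ned, Vega, 2, Nova), (8, Zed, Delta, 2, Nova), (8, Zed, Delta, 37, Helix)}.
Joining (Cast ⨝ Studio) and Actor on mid yields {(11, Ned, Gamma, 2, Nova, Dee, 1997), (11, Ned, Gamma, 2, Nova, Ola, 2018), (22, Ned, Gamma, 2, Nova, Dee, 1997), (22, Ned, Gamma, 2, Nova, Ola, 2018), (23, Ned, Gamma, 2, Nova, Dee, 1997), (23, Ned, Gamma, 2, Nova, Ola, 2018), (23, Zed, Vega, 2, Nova, Dee, 1997), (23, Zed, Vega, 2, Nova, Ola, 2018), (23, Zed, Vega, 37, Helix, Hal, 2010), (26, Sam, Vega, 40, Zephyr, Jo, 2010), (3, Ned, Vega, 2, Nova, Dee, 1997), (3, Ned, Vega, 2, Nova, Ola, 2018), (8, Zed, Delta, 2, Nova, Dee, 1997), (8, Zed, Delta, 2, Nova, Ola, 2018), (8, Zed, Delta, 37, Helix, Hal, 2010)}.
Filtering on title ≠ Delta leaves {(11, Ned, Gamma, 2, Nova, Dee, 1997), (11, Ned, Gamma, 2, Nova, Ola, 2018), (22, Ned, Gamma, 2, Nova, Dee, 1997), (22, Ned, Gamma, 2, Nova, Ola, 2018), (23, Ned, Gamma, 2, Nova, Dee, 1997), (23, Ned, Gamma, 2, Nova, Ola, 2018), (23, Zed, Vega, 2, Nova, Dee, 1997), (23, Zed, Vega, 2, Nova, Ola, 2018), (23, Zed, Vega, 37, Helix, Hal, 2010), (26, Sam, Vega, 40, Zephyr, Jo, 2010), (3, Ned, Vega, 2, Nova, Dee, 1997), (3, Ned, Vega, 2, Nova, Ola, 2018)}.
Filtering on title = Gamma leaves {(11, Ned, Gamma, 2, Nova, Dee, 1997), (11, Ned, Gamma, 2, Nova, Ola, 2018), (22, Ned, Gamma, 2, Nova, Dee, 1997), (22, Ned, Gamma, 2, Nova, Ola, 2018), (23, Ned, Gamma, 2, Nova, Dee, 1997), (23, Ned, Gamma, 2, Nova, Ola, 2018)}.
π[sid, mid]: project onto (sid, mid) (3 duplicate(s) eliminated) → {(11, 2), (22, 2), (23, 2)}

{(11, 2), (22, 2), (23, 2)}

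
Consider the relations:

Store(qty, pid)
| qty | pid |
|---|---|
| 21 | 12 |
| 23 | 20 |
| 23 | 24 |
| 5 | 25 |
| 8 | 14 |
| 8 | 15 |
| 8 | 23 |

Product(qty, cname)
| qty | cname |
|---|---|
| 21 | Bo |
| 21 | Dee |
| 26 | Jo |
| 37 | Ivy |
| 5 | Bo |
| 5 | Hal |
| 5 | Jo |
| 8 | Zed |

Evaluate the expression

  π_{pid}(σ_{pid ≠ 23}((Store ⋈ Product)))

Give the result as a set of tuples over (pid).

Store ⋈ Product (natural join on qty): {(21, 12, Bo), (21, 12, Dee), (5, 25, Bo), (5, 25, Hal), (5, 25, Jo), (8, 14, Zed), (8, 15, Zed), (8, 23, Zed)}
Apply σ_{pid ≠ 23}; surviving tuples: {(21, 12, Bo), (21, 12, Dee), (5, 25, Bo), (5, 25, Hal), (5, 25, Jo), (8, 14, Zed), (8, 15, Zed)}
π_{pid} gives {12, 14, 15, 25} (3 duplicate(s) eliminated).

{12, 14, 15, 25}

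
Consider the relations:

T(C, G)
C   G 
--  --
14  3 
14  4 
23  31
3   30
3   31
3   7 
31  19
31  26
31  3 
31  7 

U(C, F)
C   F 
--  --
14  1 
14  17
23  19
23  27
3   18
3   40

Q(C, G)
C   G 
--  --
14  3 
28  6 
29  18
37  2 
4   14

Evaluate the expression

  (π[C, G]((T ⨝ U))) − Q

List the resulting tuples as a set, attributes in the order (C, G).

T ⋈ U (natural join on C): {(14, 3, 1), (14, 3, 17), (14, 4, 1), (14, 4, 17), (23, 31, 19), (23, 31, 27), (3, 30, 18), (3, 30, 40), (3, 31, 18), (3, 31, 40), (3, 7, 18), (3, 7, 40)}
Keep only column(s) C, G (6 duplicate(s) eliminated): {(14, 3), (14, 4), (23, 31), (3, 30), (3, 31), (3, 7)}
Taking the difference: {(14, 4), (23, 31), (3, 30), (3, 31), (3, 7)}

{(14, 4), (23, 31), (3, 30), (3, 31), (3, 7)}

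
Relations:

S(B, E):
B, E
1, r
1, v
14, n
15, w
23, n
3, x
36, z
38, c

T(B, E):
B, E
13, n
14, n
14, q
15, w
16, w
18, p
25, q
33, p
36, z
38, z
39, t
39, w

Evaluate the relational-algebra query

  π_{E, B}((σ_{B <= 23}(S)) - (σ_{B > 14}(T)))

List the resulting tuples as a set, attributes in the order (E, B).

Apply σ_{B <= 23}; surviving tuples: {(1, r), (1, v), (14, n), (15, w), (23, n), (3, x)}
Apply σ_{B > 14}; surviving tuples: {(15, w), (16, w), (18, p), (25, q), (33, p), (36, z), (38, z), (39, t), (39, w)}
Set difference of the two operands is {(1, r), (1, v), (14, n), (23, n), (3, x)}.
Keep only column(s) E, B: {(n, 14), (n, 23), (r, 1), (v, 1), (x, 3)}

{(n, 14), (n, 23), (r, 1), (v, 1), (x, 3)}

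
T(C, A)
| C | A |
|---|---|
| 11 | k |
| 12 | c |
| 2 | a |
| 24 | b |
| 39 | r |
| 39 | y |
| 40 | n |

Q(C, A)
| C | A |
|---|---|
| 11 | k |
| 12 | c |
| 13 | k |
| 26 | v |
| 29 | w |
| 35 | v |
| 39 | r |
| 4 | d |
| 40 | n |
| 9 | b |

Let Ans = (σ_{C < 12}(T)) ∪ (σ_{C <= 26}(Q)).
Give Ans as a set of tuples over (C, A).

{(11, k), (12, c), (13, k), (2, a), (26, v), (4, d), (9, b)}

Selection C < 12: {(11, k), (2, a)}
Selection C <= 26: {(11, k), (12, c), (13, k), (26, v), (4, d), (9, b)}
Union: {(11, k), (2, a)} with {(11, k), (12, c), (13, k), (26, v), (4, d), (9, b)} → {(11, k), (12, c), (13, k), (2, a), (26, v), (4, d), (9, b)}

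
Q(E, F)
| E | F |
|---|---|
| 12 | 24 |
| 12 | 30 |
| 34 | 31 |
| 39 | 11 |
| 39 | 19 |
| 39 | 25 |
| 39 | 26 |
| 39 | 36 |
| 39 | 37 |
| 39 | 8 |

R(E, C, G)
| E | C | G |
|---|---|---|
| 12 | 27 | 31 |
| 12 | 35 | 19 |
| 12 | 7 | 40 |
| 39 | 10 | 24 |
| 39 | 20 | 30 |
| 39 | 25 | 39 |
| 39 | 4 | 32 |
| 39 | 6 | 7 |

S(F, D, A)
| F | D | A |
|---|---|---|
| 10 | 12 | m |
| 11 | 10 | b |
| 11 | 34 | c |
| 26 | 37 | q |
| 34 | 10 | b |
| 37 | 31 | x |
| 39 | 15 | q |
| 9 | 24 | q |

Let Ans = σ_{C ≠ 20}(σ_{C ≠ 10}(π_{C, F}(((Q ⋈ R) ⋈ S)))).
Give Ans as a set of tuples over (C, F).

{(25, 11), (25, 26), (25, 37), (4, 11), (4, 26), (4, 37), (6, 11), (6, 26), (6, 37)}

Q ⋈ R (natural join on E): {(12, 24, 27, 31), (12, 24, 35, 19), (12, 24, 7, 40), (12, 30, 27, 31), (12, 30, 35, 19), (12, 30, 7, 40), (39, 11, 10, 24), (39, 11, 20, 30), (39, 11, 25, 39), (39, 11, 4, 32), (39, 11, 6, 7), (39, 19, 10, 24), (39, 19, 20, 30), (39, 19, 25, 39), (39, 19, 4, 32), (39, 19, 6, 7), (39, 25, 10, 24), (39, 25, 20, 30), (39, 25, 25, 39), (39, 25, 4, 32), (39, 25, 6, 7), (39, 26, 10, 24), (39, 26, 20, 30), (39, 26, 25, 39), (39, 26, 4, 32), (39, 26, 6, 7), (39, 36, 10, 24), (39, 36, 20, 30), (39, 36, 25, 39), (39, 36, 4, 32), (39, 36, 6, 7), (39, 37, 10, 24), (39, 37, 20, 30), (39, 37, 25, 39), (39, 37, 4, 32), (39, 37, 6, 7), (39, 8, 10, 24), (39, 8, 20, 30), (39, 8, 25, 39), (39, 8, 4, 32), (39, 8, 6, 7)}
(Q ⋈ R) ⋈ S (natural join on F): {(39, 11, 10, 24, 10, b), (39, 11, 10, 24, 34, c), (39, 11, 20, 30, 10, b), (39, 11, 20, 30, 34, c), (39, 11, 25, 39, 10, b), (39, 11, 25, 39, 34, c), (39, 11, 4, 32, 10, b), (39, 11, 4, 32, 34, c), (39, 11, 6, 7, 10, b), (39, 11, 6, 7, 34, c), (39, 26, 10, 24, 37, q), (39, 26, 20, 30, 37, q), (39, 26, 25, 39, 37, q), (39, 26, 4, 32, 37, q), (39, 26, 6, 7, 37, q), (39, 37, 10, 24, 31, x), (39, 37, 20, 30, 31, x), (39, 37, 25, 39, 31, x), (39, 37, 4, 32, 31, x), (39, 37, 6, 7, 31, x)}
π[C, F]: project onto (C, F) (5 duplicate(s) eliminated) → {(10, 11), (10, 26), (10, 37), (20, 11), (20, 26), (20, 37), (25, 11), (25, 26), (25, 37), (4, 11), (4, 26), (4, 37), (6, 11), (6, 26), (6, 37)}
Filtering on C ≠ 10 leaves {(20, 11), (20, 26), (20, 37), (25, 11), (25, 26), (25, 37), (4, 11), (4, 26), (4, 37), (6, 11), (6, 26), (6, 37)}.
Filtering on C ≠ 20 leaves {(25, 11), (25, 26), (25, 37), (4, 11), (4, 26), (4, 37), (6, 11), (6, 26), (6, 37)}.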